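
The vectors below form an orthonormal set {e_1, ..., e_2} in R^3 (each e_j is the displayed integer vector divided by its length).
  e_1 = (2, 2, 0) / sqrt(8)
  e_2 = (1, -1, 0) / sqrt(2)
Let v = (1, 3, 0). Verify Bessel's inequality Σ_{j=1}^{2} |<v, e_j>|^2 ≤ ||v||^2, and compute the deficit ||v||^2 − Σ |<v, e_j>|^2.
Σ |<v, e_j>|^2 = 10; ||v||^2 = 10; deficit = 0

Write each e_j = u_j / sqrt(<u_j, u_j>) where u_j is the displayed integer vector. Then <v, e_j> = <v, u_j> / sqrt(<u_j, u_j>), so |<v, e_j>|^2 = <v, u_j>^2 / <u_j, u_j>.
Coefficients: <v, e_1> = 8/sqrt(8), <v, e_2> = -2/sqrt(2).
Square and sum: Σ |<v, e_j>|^2 = 10.
Compute ||v||^2 = v·v = 10.
Deficit = 10 − 10 = 0 ≥ 0, confirming Bessel's inequality. (The deficit equals ||v − Σ <v,e_j> e_j||^2, the squared distance from v to span{e_j}.)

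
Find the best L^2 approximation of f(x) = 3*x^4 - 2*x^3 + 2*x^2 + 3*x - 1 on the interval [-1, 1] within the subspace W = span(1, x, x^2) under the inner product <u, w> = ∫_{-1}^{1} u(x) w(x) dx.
g(x) = 32*x^2/7 + 9*x/5 - 44/35

The best approximation g ∈ W is the orthogonal projection of f onto W. Writing g = a_0 + a_1 x + a_2 x^2, the coefficients solve the normal equations G · a = b where
  G_{ij} = <φ_i, φ_j> and b_i = <f, φ_i>, with φ_0 = 1, φ_1 = x, φ_2 = x^2.
G =
  [2, 0, 2/3]
  [0, 2/3, 0]
  [2/3, 0, 2/5],
b = (8/15, 6/5, 104/105).
Solving gives a_0 = -44/35, a_1 = 9/5, a_2 = 32/7, so
  g(x) = 32*x^2/7 + 9*x/5 - 44/35.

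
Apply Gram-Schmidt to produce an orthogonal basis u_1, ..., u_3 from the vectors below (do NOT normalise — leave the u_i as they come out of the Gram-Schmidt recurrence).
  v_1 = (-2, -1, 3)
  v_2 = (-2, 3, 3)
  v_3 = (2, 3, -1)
Orthogonal basis:
  u_1 = (-2, -1, 3)
  u_2 = (-4/7, 26/7, 6/7)
  u_3 = (12/13, 0, 8/13)

Apply the Gram-Schmidt recurrence
  u_1 = v_1
  u_i = v_i − Σ_{j<i} ((v_i · u_j) / (u_j · u_j)) · u_j.

Step by step this gives:
  u_1 = (-2, -1, 3)
  u_2 = (-4/7, 26/7, 6/7)
  u_3 = (12/13, 0, 8/13)

Orthogonality check:
  u_2 · u_1 = 0 (should be 0)
  u_3 · u_1 = 0 (should be 0)
  u_3 · u_2 = 0 (should be 0)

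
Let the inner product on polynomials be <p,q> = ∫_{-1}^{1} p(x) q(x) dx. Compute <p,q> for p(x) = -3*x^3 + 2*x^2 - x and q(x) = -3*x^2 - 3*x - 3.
<p,q> = -4/5

Expand the product: p(x)·q(x) = 9*x^5 + 3*x^4 + 6*x^3 - 3*x^2 + 3*x.
∫_{-1}^{1} of each monomial x^k gives [2/(k+1) if k even, 0 if k odd]. Integrating term-by-term (or equivalently evaluating the antiderivative F(x) = 3*x^6/2 + 3*x^5/5 + 3*x^4/2 - x^3 + 3*x^2/2 at the endpoints):
  F(1) − F(−1) = 41/10 − (49/10) = -4/5.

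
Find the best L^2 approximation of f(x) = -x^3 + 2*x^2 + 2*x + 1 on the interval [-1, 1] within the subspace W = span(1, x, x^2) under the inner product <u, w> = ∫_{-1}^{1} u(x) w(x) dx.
g(x) = 2*x^2 + 7*x/5 + 1

The best approximation g ∈ W is the orthogonal projection of f onto W. Writing g = a_0 + a_1 x + a_2 x^2, the coefficients solve the normal equations G · a = b where
  G_{ij} = <φ_i, φ_j> and b_i = <f, φ_i>, with φ_0 = 1, φ_1 = x, φ_2 = x^2.
G =
  [2, 0, 2/3]
  [0, 2/3, 0]
  [2/3, 0, 2/5],
b = (10/3, 14/15, 22/15).
Solving gives a_0 = 1, a_1 = 7/5, a_2 = 2, so
  g(x) = 2*x^2 + 7*x/5 + 1.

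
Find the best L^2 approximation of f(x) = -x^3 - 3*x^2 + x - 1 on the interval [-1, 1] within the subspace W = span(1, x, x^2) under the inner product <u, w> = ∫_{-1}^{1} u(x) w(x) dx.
g(x) = -3*x^2 + 2*x/5 - 1

The best approximation g ∈ W is the orthogonal projection of f onto W. Writing g = a_0 + a_1 x + a_2 x^2, the coefficients solve the normal equations G · a = b where
  G_{ij} = <φ_i, φ_j> and b_i = <f, φ_i>, with φ_0 = 1, φ_1 = x, φ_2 = x^2.
G =
  [2, 0, 2/3]
  [0, 2/3, 0]
  [2/3, 0, 2/5],
b = (-4, 4/15, -28/15).
Solving gives a_0 = -1, a_1 = 2/5, a_2 = -3, so
  g(x) = -3*x^2 + 2*x/5 - 1.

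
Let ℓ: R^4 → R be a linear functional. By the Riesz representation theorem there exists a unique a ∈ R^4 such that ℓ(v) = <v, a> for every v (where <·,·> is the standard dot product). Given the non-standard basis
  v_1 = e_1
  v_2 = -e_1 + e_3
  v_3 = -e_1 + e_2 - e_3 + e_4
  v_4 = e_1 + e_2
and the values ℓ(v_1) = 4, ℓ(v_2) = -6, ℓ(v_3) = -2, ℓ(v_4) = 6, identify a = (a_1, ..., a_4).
a = (4, 2, -2, -2)

Write a = (a_1, ..., a_4) in the standard basis. For each basis vector v_i, ℓ(v_i) = <v_i, a> is a linear equation in the a_j's. Collect the n equations into a matrix system V a = ℓ, where row i of V is v_i (expressed in the standard basis). Since V is invertible (lower-triangular with 1s on the diagonal, up to permutation), solve by back-substitution:
  V =
[[1, 0, 0, 0],
 [-1, 0, 1, 0],
 [-1, 1, -1, 1],
 [1, 1, 0, 0]]
  V a = (4, -6, -2, 6)
Solving gives a = (4, 2, -2, -2).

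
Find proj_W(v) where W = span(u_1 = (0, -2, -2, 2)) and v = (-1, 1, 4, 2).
proj_W(v) = (0, 1, 1, -1)

Set up U = [u_1 | ... | u_1] ∈ R^(4×1). The projector onto W = col(U) is P = U (U^T U)^(-1) U^T.
Compute U^T U =
  [12],
and U^T v = (-6).
Solve U^T U · c = U^T v for the coefficients: c = (-1/2). The projection is proj_W(v) = U c.
Check: (v - proj_W(v)) · u_1 = 0  (should be 0).
Result: proj_W(v) = (0, 1, 1, -1).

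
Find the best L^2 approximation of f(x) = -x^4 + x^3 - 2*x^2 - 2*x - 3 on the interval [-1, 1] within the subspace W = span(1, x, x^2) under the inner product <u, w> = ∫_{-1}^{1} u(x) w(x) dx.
g(x) = -20*x^2/7 - 7*x/5 - 102/35

The best approximation g ∈ W is the orthogonal projection of f onto W. Writing g = a_0 + a_1 x + a_2 x^2, the coefficients solve the normal equations G · a = b where
  G_{ij} = <φ_i, φ_j> and b_i = <f, φ_i>, with φ_0 = 1, φ_1 = x, φ_2 = x^2.
G =
  [2, 0, 2/3]
  [0, 2/3, 0]
  [2/3, 0, 2/5],
b = (-116/15, -14/15, -108/35).
Solving gives a_0 = -102/35, a_1 = -7/5, a_2 = -20/7, so
  g(x) = -20*x^2/7 - 7*x/5 - 102/35.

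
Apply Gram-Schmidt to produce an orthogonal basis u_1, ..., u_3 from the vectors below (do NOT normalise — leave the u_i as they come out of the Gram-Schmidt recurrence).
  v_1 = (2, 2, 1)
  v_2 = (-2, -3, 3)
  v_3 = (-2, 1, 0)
Orthogonal basis:
  u_1 = (2, 2, 1)
  u_2 = (-4/9, -13/9, 34/9)
  u_3 = (-234/149, 208/149, 52/149)

Apply the Gram-Schmidt recurrence
  u_1 = v_1
  u_i = v_i − Σ_{j<i} ((v_i · u_j) / (u_j · u_j)) · u_j.

Step by step this gives:
  u_1 = (2, 2, 1)
  u_2 = (-4/9, -13/9, 34/9)
  u_3 = (-234/149, 208/149, 52/149)

Orthogonality check:
  u_2 · u_1 = 0 (should be 0)
  u_3 · u_1 = 0 (should be 0)
  u_3 · u_2 = 0 (should be 0)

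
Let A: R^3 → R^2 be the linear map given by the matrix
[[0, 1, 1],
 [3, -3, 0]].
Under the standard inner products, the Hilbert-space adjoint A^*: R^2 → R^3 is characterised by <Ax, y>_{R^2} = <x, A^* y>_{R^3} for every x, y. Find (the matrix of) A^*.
A^* = A^T =
[[0, 3],
 [1, -3],
 [1, 0]]

For real matrices with standard dot products, the defining identity <Ax, y> = <x, A^* y> gives (Ax)^T y = x^T (A^*) y, i.e. x^T A^T y = x^T (A^*) y. Since this holds for all x, y, we must have A^* = A^T. Therefore
A^* =
[[0, 3],
 [1, -3],
 [1, 0]].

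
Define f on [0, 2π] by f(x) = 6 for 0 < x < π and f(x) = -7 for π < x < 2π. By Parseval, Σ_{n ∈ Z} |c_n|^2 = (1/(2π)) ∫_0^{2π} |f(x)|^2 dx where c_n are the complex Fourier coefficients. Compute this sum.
Σ |c_n|^2 = 85/2

Parseval equates the L^2 energy of f (normalised by 1/(2π)) with the ℓ^2 sum of its Fourier coefficients: (1/(2π)) ∫_0^{2π} |f|^2 = Σ |c_n|^2.
Compute the left side: (1/(2π)) [∫_0^π 6^2 dx + ∫_π^{2π} (-7)^2 dx] = (1/(2π)) · (36π + 49π) = (36 + 49)/2 = 85/2.
So Σ_{n ∈ Z} |c_n|^2 = 85/2.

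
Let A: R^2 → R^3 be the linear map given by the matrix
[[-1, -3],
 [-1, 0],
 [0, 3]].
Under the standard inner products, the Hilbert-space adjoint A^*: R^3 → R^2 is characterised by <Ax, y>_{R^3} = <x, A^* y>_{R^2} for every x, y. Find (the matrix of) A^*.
A^* = A^T =
[[-1, -1, 0],
 [-3, 0, 3]]

For real matrices with standard dot products, the defining identity <Ax, y> = <x, A^* y> gives (Ax)^T y = x^T (A^*) y, i.e. x^T A^T y = x^T (A^*) y. Since this holds for all x, y, we must have A^* = A^T. Therefore
A^* =
[[-1, -1, 0],
 [-3, 0, 3]].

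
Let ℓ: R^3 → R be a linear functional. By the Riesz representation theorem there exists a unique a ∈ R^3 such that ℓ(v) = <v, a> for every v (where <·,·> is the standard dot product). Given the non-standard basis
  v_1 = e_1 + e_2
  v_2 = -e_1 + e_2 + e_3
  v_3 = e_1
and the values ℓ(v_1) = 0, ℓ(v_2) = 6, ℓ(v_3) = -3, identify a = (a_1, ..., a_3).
a = (-3, 3, 0)

Write a = (a_1, ..., a_3) in the standard basis. For each basis vector v_i, ℓ(v_i) = <v_i, a> is a linear equation in the a_j's. Collect the n equations into a matrix system V a = ℓ, where row i of V is v_i (expressed in the standard basis). Since V is invertible (lower-triangular with 1s on the diagonal, up to permutation), solve by back-substitution:
  V =
[[1, 1, 0],
 [-1, 1, 1],
 [1, 0, 0]]
  V a = (0, 6, -3)
Solving gives a = (-3, 3, 0).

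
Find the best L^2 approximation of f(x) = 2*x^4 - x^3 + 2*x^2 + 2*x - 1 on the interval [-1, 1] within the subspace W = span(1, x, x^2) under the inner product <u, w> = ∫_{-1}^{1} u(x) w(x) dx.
g(x) = 26*x^2/7 + 7*x/5 - 41/35

The best approximation g ∈ W is the orthogonal projection of f onto W. Writing g = a_0 + a_1 x + a_2 x^2, the coefficients solve the normal equations G · a = b where
  G_{ij} = <φ_i, φ_j> and b_i = <f, φ_i>, with φ_0 = 1, φ_1 = x, φ_2 = x^2.
G =
  [2, 0, 2/3]
  [0, 2/3, 0]
  [2/3, 0, 2/5],
b = (2/15, 14/15, 74/105).
Solving gives a_0 = -41/35, a_1 = 7/5, a_2 = 26/7, so
  g(x) = 26*x^2/7 + 7*x/5 - 41/35.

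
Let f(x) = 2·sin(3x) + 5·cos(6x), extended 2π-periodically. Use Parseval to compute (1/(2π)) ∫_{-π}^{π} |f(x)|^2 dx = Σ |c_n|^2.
Σ |c_n|^2 = 29/2

Expand |f|^2 and use orthogonality of {sin(nx), cos(mx)} on [-π, π]:
  ∫_{-π}^{π} sin(nx)^2 dx = π, ∫ cos(mx)^2 dx = π, and cross terms integrate to 0.
So ∫_{-π}^{π} f(x)^2 dx = 2^2 · π + 5^2 · π = (4 + 25)π.
Divide by 2π: (4 + 25)/2 = 29/2.
By Parseval, this equals Σ |c_n|^2.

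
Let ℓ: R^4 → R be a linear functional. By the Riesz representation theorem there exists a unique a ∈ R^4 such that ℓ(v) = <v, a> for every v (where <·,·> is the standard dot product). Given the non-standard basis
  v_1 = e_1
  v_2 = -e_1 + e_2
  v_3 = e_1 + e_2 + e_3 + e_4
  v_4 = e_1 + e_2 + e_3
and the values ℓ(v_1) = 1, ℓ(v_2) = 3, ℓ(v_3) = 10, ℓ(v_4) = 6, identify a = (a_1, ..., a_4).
a = (1, 4, 1, 4)

Write a = (a_1, ..., a_4) in the standard basis. For each basis vector v_i, ℓ(v_i) = <v_i, a> is a linear equation in the a_j's. Collect the n equations into a matrix system V a = ℓ, where row i of V is v_i (expressed in the standard basis). Since V is invertible (lower-triangular with 1s on the diagonal, up to permutation), solve by back-substitution:
  V =
[[1, 0, 0, 0],
 [-1, 1, 0, 0],
 [1, 1, 1, 1],
 [1, 1, 1, 0]]
  V a = (1, 3, 10, 6)
Solving gives a = (1, 4, 1, 4).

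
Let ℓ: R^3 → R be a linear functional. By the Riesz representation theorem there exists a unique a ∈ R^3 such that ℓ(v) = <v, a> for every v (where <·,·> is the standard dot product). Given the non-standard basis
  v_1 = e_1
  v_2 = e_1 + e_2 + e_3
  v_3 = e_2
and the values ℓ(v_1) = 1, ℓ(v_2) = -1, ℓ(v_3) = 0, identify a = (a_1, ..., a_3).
a = (1, 0, -2)

Write a = (a_1, ..., a_3) in the standard basis. For each basis vector v_i, ℓ(v_i) = <v_i, a> is a linear equation in the a_j's. Collect the n equations into a matrix system V a = ℓ, where row i of V is v_i (expressed in the standard basis). Since V is invertible (lower-triangular with 1s on the diagonal, up to permutation), solve by back-substitution:
  V =
[[1, 0, 0],
 [1, 1, 1],
 [0, 1, 0]]
  V a = (1, -1, 0)
Solving gives a = (1, 0, -2).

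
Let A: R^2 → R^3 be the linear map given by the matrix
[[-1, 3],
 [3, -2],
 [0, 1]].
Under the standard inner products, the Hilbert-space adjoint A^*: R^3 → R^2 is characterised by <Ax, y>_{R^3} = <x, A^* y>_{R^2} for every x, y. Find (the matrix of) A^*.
A^* = A^T =
[[-1, 3, 0],
 [3, -2, 1]]

For real matrices with standard dot products, the defining identity <Ax, y> = <x, A^* y> gives (Ax)^T y = x^T (A^*) y, i.e. x^T A^T y = x^T (A^*) y. Since this holds for all x, y, we must have A^* = A^T. Therefore
A^* =
[[-1, 3, 0],
 [3, -2, 1]].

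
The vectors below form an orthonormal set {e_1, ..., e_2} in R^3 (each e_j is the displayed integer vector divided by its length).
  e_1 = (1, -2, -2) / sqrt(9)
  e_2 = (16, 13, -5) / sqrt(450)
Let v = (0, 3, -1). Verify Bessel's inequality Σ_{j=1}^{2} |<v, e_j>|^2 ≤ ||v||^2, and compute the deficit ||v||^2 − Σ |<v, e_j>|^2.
Σ |<v, e_j>|^2 = 152/25; ||v||^2 = 10; deficit = 98/25

Write each e_j = u_j / sqrt(<u_j, u_j>) where u_j is the displayed integer vector. Then <v, e_j> = <v, u_j> / sqrt(<u_j, u_j>), so |<v, e_j>|^2 = <v, u_j>^2 / <u_j, u_j>.
Coefficients: <v, e_1> = -4/sqrt(9), <v, e_2> = 44/sqrt(450).
Square and sum: Σ |<v, e_j>|^2 = 152/25.
Compute ||v||^2 = v·v = 10.
Deficit = 10 − 152/25 = 98/25 ≥ 0, confirming Bessel's inequality. (The deficit equals ||v − Σ <v,e_j> e_j||^2, the squared distance from v to span{e_j}.)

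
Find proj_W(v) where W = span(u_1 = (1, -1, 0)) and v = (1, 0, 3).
proj_W(v) = (1/2, -1/2, 0)

Set up U = [u_1 | ... | u_1] ∈ R^(3×1). The projector onto W = col(U) is P = U (U^T U)^(-1) U^T.
Compute U^T U =
  [2],
and U^T v = (1).
Solve U^T U · c = U^T v for the coefficients: c = (1/2). The projection is proj_W(v) = U c.
Check: (v - proj_W(v)) · u_1 = 0  (should be 0).
Result: proj_W(v) = (1/2, -1/2, 0).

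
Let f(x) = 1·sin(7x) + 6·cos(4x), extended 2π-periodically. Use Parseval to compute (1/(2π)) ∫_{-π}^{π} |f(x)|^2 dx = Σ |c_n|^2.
Σ |c_n|^2 = 37/2

Expand |f|^2 and use orthogonality of {sin(nx), cos(mx)} on [-π, π]:
  ∫_{-π}^{π} sin(nx)^2 dx = π, ∫ cos(mx)^2 dx = π, and cross terms integrate to 0.
So ∫_{-π}^{π} f(x)^2 dx = 1^2 · π + 6^2 · π = (1 + 36)π.
Divide by 2π: (1 + 36)/2 = 37/2.
By Parseval, this equals Σ |c_n|^2.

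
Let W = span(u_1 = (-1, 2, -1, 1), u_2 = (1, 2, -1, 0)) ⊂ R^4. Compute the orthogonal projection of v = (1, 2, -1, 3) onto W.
proj_W(v) = (-2/13, 32/13, -16/13, 9/13)

Set up U = [u_1 | ... | u_2] ∈ R^(4×2). The projector onto W = col(U) is P = U (U^T U)^(-1) U^T.
Compute U^T U =
  [7, 4]
  [4, 6],
and U^T v = (7, 6).
Solve U^T U · c = U^T v for the coefficients: c = (9/13, 7/13). The projection is proj_W(v) = U c.
Check: (v - proj_W(v)) · u_1 = 0  (should be 0).
Check: (v - proj_W(v)) · u_2 = 0  (should be 0).
Result: proj_W(v) = (-2/13, 32/13, -16/13, 9/13).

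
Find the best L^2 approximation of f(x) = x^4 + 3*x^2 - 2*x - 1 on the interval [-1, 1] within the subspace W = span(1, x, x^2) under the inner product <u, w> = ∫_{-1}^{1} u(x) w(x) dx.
g(x) = 27*x^2/7 - 2*x - 38/35

The best approximation g ∈ W is the orthogonal projection of f onto W. Writing g = a_0 + a_1 x + a_2 x^2, the coefficients solve the normal equations G · a = b where
  G_{ij} = <φ_i, φ_j> and b_i = <f, φ_i>, with φ_0 = 1, φ_1 = x, φ_2 = x^2.
G =
  [2, 0, 2/3]
  [0, 2/3, 0]
  [2/3, 0, 2/5],
b = (2/5, -4/3, 86/105).
Solving gives a_0 = -38/35, a_1 = -2, a_2 = 27/7, so
  g(x) = 27*x^2/7 - 2*x - 38/35.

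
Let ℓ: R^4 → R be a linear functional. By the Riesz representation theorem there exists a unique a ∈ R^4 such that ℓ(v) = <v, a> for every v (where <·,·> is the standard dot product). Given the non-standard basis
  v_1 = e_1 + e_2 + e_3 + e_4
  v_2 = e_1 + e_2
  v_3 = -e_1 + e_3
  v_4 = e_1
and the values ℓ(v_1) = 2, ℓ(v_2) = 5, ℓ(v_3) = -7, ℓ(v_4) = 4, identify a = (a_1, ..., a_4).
a = (4, 1, -3, 0)

Write a = (a_1, ..., a_4) in the standard basis. For each basis vector v_i, ℓ(v_i) = <v_i, a> is a linear equation in the a_j's. Collect the n equations into a matrix system V a = ℓ, where row i of V is v_i (expressed in the standard basis). Since V is invertible (lower-triangular with 1s on the diagonal, up to permutation), solve by back-substitution:
  V =
[[1, 1, 1, 1],
 [1, 1, 0, 0],
 [-1, 0, 1, 0],
 [1, 0, 0, 0]]
  V a = (2, 5, -7, 4)
Solving gives a = (4, 1, -3, 0).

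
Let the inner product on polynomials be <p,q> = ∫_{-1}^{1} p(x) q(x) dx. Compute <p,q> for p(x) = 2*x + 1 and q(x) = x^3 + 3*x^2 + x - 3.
<p,q> = -28/15

Expand the product: p(x)·q(x) = 2*x^4 + 7*x^3 + 5*x^2 - 5*x - 3.
∫_{-1}^{1} of each monomial x^k gives [2/(k+1) if k even, 0 if k odd]. Integrating term-by-term (or equivalently evaluating the antiderivative F(x) = 2*x^5/5 + 7*x^4/4 + 5*x^3/3 - 5*x^2/2 - 3*x at the endpoints):
  F(1) − F(−1) = -101/60 − (11/60) = -28/15.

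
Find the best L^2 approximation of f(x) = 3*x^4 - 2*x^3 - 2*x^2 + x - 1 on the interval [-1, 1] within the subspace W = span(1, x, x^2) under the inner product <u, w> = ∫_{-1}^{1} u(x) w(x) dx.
g(x) = 4*x^2/7 - x/5 - 44/35

The best approximation g ∈ W is the orthogonal projection of f onto W. Writing g = a_0 + a_1 x + a_2 x^2, the coefficients solve the normal equations G · a = b where
  G_{ij} = <φ_i, φ_j> and b_i = <f, φ_i>, with φ_0 = 1, φ_1 = x, φ_2 = x^2.
G =
  [2, 0, 2/3]
  [0, 2/3, 0]
  [2/3, 0, 2/5],
b = (-32/15, -2/15, -64/105).
Solving gives a_0 = -44/35, a_1 = -1/5, a_2 = 4/7, so
  g(x) = 4*x^2/7 - x/5 - 44/35.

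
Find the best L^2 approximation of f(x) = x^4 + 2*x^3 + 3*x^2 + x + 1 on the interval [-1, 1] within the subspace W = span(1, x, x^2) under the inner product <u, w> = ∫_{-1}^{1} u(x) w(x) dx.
g(x) = 27*x^2/7 + 11*x/5 + 32/35

The best approximation g ∈ W is the orthogonal projection of f onto W. Writing g = a_0 + a_1 x + a_2 x^2, the coefficients solve the normal equations G · a = b where
  G_{ij} = <φ_i, φ_j> and b_i = <f, φ_i>, with φ_0 = 1, φ_1 = x, φ_2 = x^2.
G =
  [2, 0, 2/3]
  [0, 2/3, 0]
  [2/3, 0, 2/5],
b = (22/5, 22/15, 226/105).
Solving gives a_0 = 32/35, a_1 = 11/5, a_2 = 27/7, so
  g(x) = 27*x^2/7 + 11*x/5 + 32/35.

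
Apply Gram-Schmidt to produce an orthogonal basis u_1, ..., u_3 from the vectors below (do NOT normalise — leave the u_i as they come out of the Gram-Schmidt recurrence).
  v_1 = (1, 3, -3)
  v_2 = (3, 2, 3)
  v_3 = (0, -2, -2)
Orthogonal basis:
  u_1 = (1, 3, -3)
  u_2 = (3, 2, 3)
  u_3 = (15/11, -12/11, -7/11)

Apply the Gram-Schmidt recurrence
  u_1 = v_1
  u_i = v_i − Σ_{j<i} ((v_i · u_j) / (u_j · u_j)) · u_j.

Step by step this gives:
  u_1 = (1, 3, -3)
  u_2 = (3, 2, 3)
  u_3 = (15/11, -12/11, -7/11)

Orthogonality check:
  u_2 · u_1 = 0 (should be 0)
  u_3 · u_1 = 0 (should be 0)
  u_3 · u_2 = 0 (should be 0)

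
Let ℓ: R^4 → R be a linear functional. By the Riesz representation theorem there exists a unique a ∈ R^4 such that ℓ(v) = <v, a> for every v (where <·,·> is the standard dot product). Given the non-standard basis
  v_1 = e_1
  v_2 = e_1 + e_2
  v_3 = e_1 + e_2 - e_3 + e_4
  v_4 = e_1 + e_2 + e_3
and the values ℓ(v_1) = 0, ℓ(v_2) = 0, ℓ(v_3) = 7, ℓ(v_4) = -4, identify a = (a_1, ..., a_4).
a = (0, 0, -4, 3)

Write a = (a_1, ..., a_4) in the standard basis. For each basis vector v_i, ℓ(v_i) = <v_i, a> is a linear equation in the a_j's. Collect the n equations into a matrix system V a = ℓ, where row i of V is v_i (expressed in the standard basis). Since V is invertible (lower-triangular with 1s on the diagonal, up to permutation), solve by back-substitution:
  V =
[[1, 0, 0, 0],
 [1, 1, 0, 0],
 [1, 1, -1, 1],
 [1, 1, 1, 0]]
  V a = (0, 0, 7, -4)
Solving gives a = (0, 0, -4, 3).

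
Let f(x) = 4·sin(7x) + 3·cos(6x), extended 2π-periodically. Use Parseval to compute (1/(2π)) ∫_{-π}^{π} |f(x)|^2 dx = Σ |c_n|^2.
Σ |c_n|^2 = 25/2

Expand |f|^2 and use orthogonality of {sin(nx), cos(mx)} on [-π, π]:
  ∫_{-π}^{π} sin(nx)^2 dx = π, ∫ cos(mx)^2 dx = π, and cross terms integrate to 0.
So ∫_{-π}^{π} f(x)^2 dx = 4^2 · π + 3^2 · π = (16 + 9)π.
Divide by 2π: (16 + 9)/2 = 25/2.
By Parseval, this equals Σ |c_n|^2.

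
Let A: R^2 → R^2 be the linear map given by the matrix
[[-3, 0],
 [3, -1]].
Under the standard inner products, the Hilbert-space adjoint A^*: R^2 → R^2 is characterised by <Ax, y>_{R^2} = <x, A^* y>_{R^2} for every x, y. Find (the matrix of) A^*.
A^* = A^T =
[[-3, 3],
 [0, -1]]

For real matrices with standard dot products, the defining identity <Ax, y> = <x, A^* y> gives (Ax)^T y = x^T (A^*) y, i.e. x^T A^T y = x^T (A^*) y. Since this holds for all x, y, we must have A^* = A^T. Therefore
A^* =
[[-3, 3],
 [0, -1]].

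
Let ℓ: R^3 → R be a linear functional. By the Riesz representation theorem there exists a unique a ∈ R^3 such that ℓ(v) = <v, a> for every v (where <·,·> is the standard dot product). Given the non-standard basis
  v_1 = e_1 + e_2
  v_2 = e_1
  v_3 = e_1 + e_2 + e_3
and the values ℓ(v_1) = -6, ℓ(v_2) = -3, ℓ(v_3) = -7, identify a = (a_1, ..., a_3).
a = (-3, -3, -1)

Write a = (a_1, ..., a_3) in the standard basis. For each basis vector v_i, ℓ(v_i) = <v_i, a> is a linear equation in the a_j's. Collect the n equations into a matrix system V a = ℓ, where row i of V is v_i (expressed in the standard basis). Since V is invertible (lower-triangular with 1s on the diagonal, up to permutation), solve by back-substitution:
  V =
[[1, 1, 0],
 [1, 0, 0],
 [1, 1, 1]]
  V a = (-6, -3, -7)
Solving gives a = (-3, -3, -1).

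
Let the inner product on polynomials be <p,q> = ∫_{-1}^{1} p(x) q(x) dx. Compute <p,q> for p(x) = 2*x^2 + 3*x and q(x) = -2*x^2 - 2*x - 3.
<p,q> = -48/5

Expand the product: p(x)·q(x) = -4*x^4 - 10*x^3 - 12*x^2 - 9*x.
∫_{-1}^{1} of each monomial x^k gives [2/(k+1) if k even, 0 if k odd]. Integrating term-by-term (or equivalently evaluating the antiderivative F(x) = -4*x^5/5 - 5*x^4/2 - 4*x^3 - 9*x^2/2 at the endpoints):
  F(1) − F(−1) = -59/5 − (-11/5) = -48/5.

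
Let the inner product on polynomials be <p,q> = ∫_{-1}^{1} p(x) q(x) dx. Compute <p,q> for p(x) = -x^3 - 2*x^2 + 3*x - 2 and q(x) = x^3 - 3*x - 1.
<p,q> = 152/105

Expand the product: p(x)·q(x) = -x^6 - 2*x^5 + 6*x^4 + 5*x^3 - 7*x^2 + 3*x + 2.
∫_{-1}^{1} of each monomial x^k gives [2/(k+1) if k even, 0 if k odd]. Integrating term-by-term (or equivalently evaluating the antiderivative F(x) = -x^7/7 - x^6/3 + 6*x^5/5 + 5*x^4/4 - 7*x^3/3 + 3*x^2/2 + 2*x at the endpoints):
  F(1) − F(−1) = 1319/420 − (237/140) = 152/105.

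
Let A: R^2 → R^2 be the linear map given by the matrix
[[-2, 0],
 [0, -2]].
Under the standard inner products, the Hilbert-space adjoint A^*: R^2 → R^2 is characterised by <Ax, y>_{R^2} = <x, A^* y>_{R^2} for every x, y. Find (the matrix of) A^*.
A^* = A^T =
[[-2, 0],
 [0, -2]]

For real matrices with standard dot products, the defining identity <Ax, y> = <x, A^* y> gives (Ax)^T y = x^T (A^*) y, i.e. x^T A^T y = x^T (A^*) y. Since this holds for all x, y, we must have A^* = A^T. Therefore
A^* =
[[-2, 0],
 [0, -2]].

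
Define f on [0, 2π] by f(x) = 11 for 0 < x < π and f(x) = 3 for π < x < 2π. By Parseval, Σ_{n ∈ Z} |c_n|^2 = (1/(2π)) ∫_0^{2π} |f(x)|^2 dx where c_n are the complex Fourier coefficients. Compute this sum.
Σ |c_n|^2 = 65

Parseval equates the L^2 energy of f (normalised by 1/(2π)) with the ℓ^2 sum of its Fourier coefficients: (1/(2π)) ∫_0^{2π} |f|^2 = Σ |c_n|^2.
Compute the left side: (1/(2π)) [∫_0^π 11^2 dx + ∫_π^{2π} 3^2 dx] = (1/(2π)) · (121π + 9π) = (121 + 9)/2 = 65.
So Σ_{n ∈ Z} |c_n|^2 = 65.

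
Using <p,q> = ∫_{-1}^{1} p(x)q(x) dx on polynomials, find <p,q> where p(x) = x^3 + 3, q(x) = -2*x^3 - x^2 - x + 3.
<p,q> = 526/35

Expand the product: p(x)·q(x) = -2*x^6 - x^5 - x^4 - 3*x^3 - 3*x^2 - 3*x + 9.
∫_{-1}^{1} of each monomial x^k gives [2/(k+1) if k even, 0 if k odd]. Integrating term-by-term (or equivalently evaluating the antiderivative F(x) = -2*x^7/7 - x^6/6 - x^5/5 - 3*x^4/4 - x^3 - 3*x^2/2 + 9*x at the endpoints):
  F(1) − F(−1) = 2141/420 − (-4171/420) = 526/35.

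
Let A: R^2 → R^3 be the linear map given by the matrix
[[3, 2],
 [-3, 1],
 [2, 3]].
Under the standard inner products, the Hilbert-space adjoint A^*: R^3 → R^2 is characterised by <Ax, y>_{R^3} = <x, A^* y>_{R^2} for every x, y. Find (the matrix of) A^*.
A^* = A^T =
[[3, -3, 2],
 [2, 1, 3]]

For real matrices with standard dot products, the defining identity <Ax, y> = <x, A^* y> gives (Ax)^T y = x^T (A^*) y, i.e. x^T A^T y = x^T (A^*) y. Since this holds for all x, y, we must have A^* = A^T. Therefore
A^* =
[[3, -3, 2],
 [2, 1, 3]].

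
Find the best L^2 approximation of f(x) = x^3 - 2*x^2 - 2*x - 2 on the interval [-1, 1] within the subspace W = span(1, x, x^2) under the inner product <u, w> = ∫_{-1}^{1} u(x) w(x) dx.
g(x) = -2*x^2 - 7*x/5 - 2

The best approximation g ∈ W is the orthogonal projection of f onto W. Writing g = a_0 + a_1 x + a_2 x^2, the coefficients solve the normal equations G · a = b where
  G_{ij} = <φ_i, φ_j> and b_i = <f, φ_i>, with φ_0 = 1, φ_1 = x, φ_2 = x^2.
G =
  [2, 0, 2/3]
  [0, 2/3, 0]
  [2/3, 0, 2/5],
b = (-16/3, -14/15, -32/15).
Solving gives a_0 = -2, a_1 = -7/5, a_2 = -2, so
  g(x) = -2*x^2 - 7*x/5 - 2.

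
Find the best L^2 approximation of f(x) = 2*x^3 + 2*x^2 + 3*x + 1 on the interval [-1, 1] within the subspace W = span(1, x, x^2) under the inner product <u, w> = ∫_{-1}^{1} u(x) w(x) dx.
g(x) = 2*x^2 + 21*x/5 + 1

The best approximation g ∈ W is the orthogonal projection of f onto W. Writing g = a_0 + a_1 x + a_2 x^2, the coefficients solve the normal equations G · a = b where
  G_{ij} = <φ_i, φ_j> and b_i = <f, φ_i>, with φ_0 = 1, φ_1 = x, φ_2 = x^2.
G =
  [2, 0, 2/3]
  [0, 2/3, 0]
  [2/3, 0, 2/5],
b = (10/3, 14/5, 22/15).
Solving gives a_0 = 1, a_1 = 21/5, a_2 = 2, so
  g(x) = 2*x^2 + 21*x/5 + 1.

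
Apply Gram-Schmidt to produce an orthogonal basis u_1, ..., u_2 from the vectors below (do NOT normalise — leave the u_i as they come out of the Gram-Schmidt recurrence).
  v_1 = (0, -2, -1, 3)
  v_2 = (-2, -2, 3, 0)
Orthogonal basis:
  u_1 = (0, -2, -1, 3)
  u_2 = (-2, -13/7, 43/14, -3/14)

Apply the Gram-Schmidt recurrence
  u_1 = v_1
  u_i = v_i − Σ_{j<i} ((v_i · u_j) / (u_j · u_j)) · u_j.

Step by step this gives:
  u_1 = (0, -2, -1, 3)
  u_2 = (-2, -13/7, 43/14, -3/14)

Orthogonality check:
  u_2 · u_1 = 0 (should be 0)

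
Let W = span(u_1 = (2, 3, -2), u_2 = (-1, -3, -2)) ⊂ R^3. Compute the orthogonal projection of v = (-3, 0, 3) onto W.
proj_W(v) = (-9/7, -6/7, 24/7)

Set up U = [u_1 | ... | u_2] ∈ R^(3×2). The projector onto W = col(U) is P = U (U^T U)^(-1) U^T.
Compute U^T U =
  [17, -7]
  [-7, 14],
and U^T v = (-12, -3).
Solve U^T U · c = U^T v for the coefficients: c = (-1, -5/7). The projection is proj_W(v) = U c.
Check: (v - proj_W(v)) · u_1 = 0  (should be 0).
Check: (v - proj_W(v)) · u_2 = 0  (should be 0).
Result: proj_W(v) = (-9/7, -6/7, 24/7).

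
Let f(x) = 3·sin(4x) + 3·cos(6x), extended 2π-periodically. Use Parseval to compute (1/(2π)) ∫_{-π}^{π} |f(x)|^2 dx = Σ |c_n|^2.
Σ |c_n|^2 = 9

Expand |f|^2 and use orthogonality of {sin(nx), cos(mx)} on [-π, π]:
  ∫_{-π}^{π} sin(nx)^2 dx = π, ∫ cos(mx)^2 dx = π, and cross terms integrate to 0.
So ∫_{-π}^{π} f(x)^2 dx = 3^2 · π + 3^2 · π = (9 + 9)π.
Divide by 2π: (9 + 9)/2 = 9.
By Parseval, this equals Σ |c_n|^2.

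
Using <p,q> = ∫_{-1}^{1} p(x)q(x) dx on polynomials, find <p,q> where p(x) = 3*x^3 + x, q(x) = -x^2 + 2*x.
<p,q> = 56/15

Expand the product: p(x)·q(x) = -3*x^5 + 6*x^4 - x^3 + 2*x^2.
∫_{-1}^{1} of each monomial x^k gives [2/(k+1) if k even, 0 if k odd]. Integrating term-by-term (or equivalently evaluating the antiderivative F(x) = -x^6/2 + 6*x^5/5 - x^4/4 + 2*x^3/3 at the endpoints):
  F(1) − F(−1) = 67/60 − (-157/60) = 56/15.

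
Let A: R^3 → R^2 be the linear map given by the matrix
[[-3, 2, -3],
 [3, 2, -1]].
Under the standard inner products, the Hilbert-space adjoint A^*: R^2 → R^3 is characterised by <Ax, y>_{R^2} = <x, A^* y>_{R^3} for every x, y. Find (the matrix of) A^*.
A^* = A^T =
[[-3, 3],
 [2, 2],
 [-3, -1]]

For real matrices with standard dot products, the defining identity <Ax, y> = <x, A^* y> gives (Ax)^T y = x^T (A^*) y, i.e. x^T A^T y = x^T (A^*) y. Since this holds for all x, y, we must have A^* = A^T. Therefore
A^* =
[[-3, 3],
 [2, 2],
 [-3, -1]].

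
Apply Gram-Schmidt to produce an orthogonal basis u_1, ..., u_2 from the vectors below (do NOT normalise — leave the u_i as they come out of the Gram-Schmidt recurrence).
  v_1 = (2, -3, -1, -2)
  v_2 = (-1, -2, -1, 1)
Orthogonal basis:
  u_1 = (2, -3, -1, -2)
  u_2 = (-4/3, -3/2, -5/6, 4/3)

Apply the Gram-Schmidt recurrence
  u_1 = v_1
  u_i = v_i − Σ_{j<i} ((v_i · u_j) / (u_j · u_j)) · u_j.

Step by step this gives:
  u_1 = (2, -3, -1, -2)
  u_2 = (-4/3, -3/2, -5/6, 4/3)

Orthogonality check:
  u_2 · u_1 = 0 (should be 0)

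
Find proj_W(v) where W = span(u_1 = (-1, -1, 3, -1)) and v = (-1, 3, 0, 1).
proj_W(v) = (1/4, 1/4, -3/4, 1/4)

Set up U = [u_1 | ... | u_1] ∈ R^(4×1). The projector onto W = col(U) is P = U (U^T U)^(-1) U^T.
Compute U^T U =
  [12],
and U^T v = (-3).
Solve U^T U · c = U^T v for the coefficients: c = (-1/4). The projection is proj_W(v) = U c.
Check: (v - proj_W(v)) · u_1 = 0  (should be 0).
Result: proj_W(v) = (1/4, 1/4, -3/4, 1/4).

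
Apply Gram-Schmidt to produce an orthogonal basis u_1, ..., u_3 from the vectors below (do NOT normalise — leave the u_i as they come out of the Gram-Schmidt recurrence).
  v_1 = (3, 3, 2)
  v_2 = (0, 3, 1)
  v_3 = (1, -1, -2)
Orthogonal basis:
  u_1 = (3, 3, 2)
  u_2 = (-3/2, 3/2, 0)
  u_3 = (6/11, 6/11, -18/11)

Apply the Gram-Schmidt recurrence
  u_1 = v_1
  u_i = v_i − Σ_{j<i} ((v_i · u_j) / (u_j · u_j)) · u_j.

Step by step this gives:
  u_1 = (3, 3, 2)
  u_2 = (-3/2, 3/2, 0)
  u_3 = (6/11, 6/11, -18/11)

Orthogonality check:
  u_2 · u_1 = 0 (should be 0)
  u_3 · u_1 = 0 (should be 0)
  u_3 · u_2 = 0 (should be 0)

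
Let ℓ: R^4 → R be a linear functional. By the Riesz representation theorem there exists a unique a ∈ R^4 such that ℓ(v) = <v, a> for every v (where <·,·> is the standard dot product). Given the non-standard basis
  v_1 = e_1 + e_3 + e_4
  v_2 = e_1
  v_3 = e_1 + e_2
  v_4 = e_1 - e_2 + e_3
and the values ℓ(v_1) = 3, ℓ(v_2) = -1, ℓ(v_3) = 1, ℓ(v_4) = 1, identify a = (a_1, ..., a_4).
a = (-1, 2, 4, 0)

Write a = (a_1, ..., a_4) in the standard basis. For each basis vector v_i, ℓ(v_i) = <v_i, a> is a linear equation in the a_j's. Collect the n equations into a matrix system V a = ℓ, where row i of V is v_i (expressed in the standard basis). Since V is invertible (lower-triangular with 1s on the diagonal, up to permutation), solve by back-substitution:
  V =
[[1, 0, 1, 1],
 [1, 0, 0, 0],
 [1, 1, 0, 0],
 [1, -1, 1, 0]]
  V a = (3, -1, 1, 1)
Solving gives a = (-1, 2, 4, 0).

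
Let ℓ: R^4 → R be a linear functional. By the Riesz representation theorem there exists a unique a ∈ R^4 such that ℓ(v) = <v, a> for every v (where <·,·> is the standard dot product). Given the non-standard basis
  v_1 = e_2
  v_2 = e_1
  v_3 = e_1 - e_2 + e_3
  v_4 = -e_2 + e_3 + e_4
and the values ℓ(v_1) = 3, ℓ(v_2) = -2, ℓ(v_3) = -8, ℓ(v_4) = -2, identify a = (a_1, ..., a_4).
a = (-2, 3, -3, 4)

Write a = (a_1, ..., a_4) in the standard basis. For each basis vector v_i, ℓ(v_i) = <v_i, a> is a linear equation in the a_j's. Collect the n equations into a matrix system V a = ℓ, where row i of V is v_i (expressed in the standard basis). Since V is invertible (lower-triangular with 1s on the diagonal, up to permutation), solve by back-substitution:
  V =
[[0, 1, 0, 0],
 [1, 0, 0, 0],
 [1, -1, 1, 0],
 [0, -1, 1, 1]]
  V a = (3, -2, -8, -2)
Solving gives a = (-2, 3, -3, 4).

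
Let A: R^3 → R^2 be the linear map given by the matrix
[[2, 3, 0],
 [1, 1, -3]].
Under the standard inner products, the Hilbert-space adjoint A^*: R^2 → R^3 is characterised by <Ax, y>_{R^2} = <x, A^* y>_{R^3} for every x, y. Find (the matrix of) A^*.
A^* = A^T =
[[2, 1],
 [3, 1],
 [0, -3]]

For real matrices with standard dot products, the defining identity <Ax, y> = <x, A^* y> gives (Ax)^T y = x^T (A^*) y, i.e. x^T A^T y = x^T (A^*) y. Since this holds for all x, y, we must have A^* = A^T. Therefore
A^* =
[[2, 1],
 [3, 1],
 [0, -3]].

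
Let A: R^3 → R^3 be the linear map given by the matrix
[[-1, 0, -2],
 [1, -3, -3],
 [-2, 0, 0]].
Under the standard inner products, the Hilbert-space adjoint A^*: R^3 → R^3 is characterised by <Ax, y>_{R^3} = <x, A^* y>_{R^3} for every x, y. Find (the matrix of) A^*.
A^* = A^T =
[[-1, 1, -2],
 [0, -3, 0],
 [-2, -3, 0]]

For real matrices with standard dot products, the defining identity <Ax, y> = <x, A^* y> gives (Ax)^T y = x^T (A^*) y, i.e. x^T A^T y = x^T (A^*) y. Since this holds for all x, y, we must have A^* = A^T. Therefore
A^* =
[[-1, 1, -2],
 [0, -3, 0],
 [-2, -3, 0]].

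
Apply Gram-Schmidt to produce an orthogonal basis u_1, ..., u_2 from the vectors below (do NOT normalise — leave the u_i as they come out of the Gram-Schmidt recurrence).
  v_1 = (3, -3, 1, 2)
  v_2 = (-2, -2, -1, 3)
Orthogonal basis:
  u_1 = (3, -3, 1, 2)
  u_2 = (-61/23, -31/23, -28/23, 59/23)

Apply the Gram-Schmidt recurrence
  u_1 = v_1
  u_i = v_i − Σ_{j<i} ((v_i · u_j) / (u_j · u_j)) · u_j.

Step by step this gives:
  u_1 = (3, -3, 1, 2)
  u_2 = (-61/23, -31/23, -28/23, 59/23)

Orthogonality check:
  u_2 · u_1 = 0 (should be 0)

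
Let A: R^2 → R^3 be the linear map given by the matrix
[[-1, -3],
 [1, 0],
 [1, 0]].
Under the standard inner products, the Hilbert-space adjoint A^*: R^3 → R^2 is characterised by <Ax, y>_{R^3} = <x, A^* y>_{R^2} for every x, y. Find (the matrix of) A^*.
A^* = A^T =
[[-1, 1, 1],
 [-3, 0, 0]]

For real matrices with standard dot products, the defining identity <Ax, y> = <x, A^* y> gives (Ax)^T y = x^T (A^*) y, i.e. x^T A^T y = x^T (A^*) y. Since this holds for all x, y, we must have A^* = A^T. Therefore
A^* =
[[-1, 1, 1],
 [-3, 0, 0]].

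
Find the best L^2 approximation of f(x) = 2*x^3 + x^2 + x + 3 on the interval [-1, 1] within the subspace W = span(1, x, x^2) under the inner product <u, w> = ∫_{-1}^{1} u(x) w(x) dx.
g(x) = x^2 + 11*x/5 + 3

The best approximation g ∈ W is the orthogonal projection of f onto W. Writing g = a_0 + a_1 x + a_2 x^2, the coefficients solve the normal equations G · a = b where
  G_{ij} = <φ_i, φ_j> and b_i = <f, φ_i>, with φ_0 = 1, φ_1 = x, φ_2 = x^2.
G =
  [2, 0, 2/3]
  [0, 2/3, 0]
  [2/3, 0, 2/5],
b = (20/3, 22/15, 12/5).
Solving gives a_0 = 3, a_1 = 11/5, a_2 = 1, so
  g(x) = x^2 + 11*x/5 + 3.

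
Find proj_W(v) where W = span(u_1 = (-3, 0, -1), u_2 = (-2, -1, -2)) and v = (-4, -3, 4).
proj_W(v) = (-38/13, 17/13, 10/13)

Set up U = [u_1 | ... | u_2] ∈ R^(3×2). The projector onto W = col(U) is P = U (U^T U)^(-1) U^T.
Compute U^T U =
  [10, 8]
  [8, 9],
and U^T v = (8, 3).
Solve U^T U · c = U^T v for the coefficients: c = (24/13, -17/13). The projection is proj_W(v) = U c.
Check: (v - proj_W(v)) · u_1 = 0  (should be 0).
Check: (v - proj_W(v)) · u_2 = 0  (should be 0).
Result: proj_W(v) = (-38/13, 17/13, 10/13).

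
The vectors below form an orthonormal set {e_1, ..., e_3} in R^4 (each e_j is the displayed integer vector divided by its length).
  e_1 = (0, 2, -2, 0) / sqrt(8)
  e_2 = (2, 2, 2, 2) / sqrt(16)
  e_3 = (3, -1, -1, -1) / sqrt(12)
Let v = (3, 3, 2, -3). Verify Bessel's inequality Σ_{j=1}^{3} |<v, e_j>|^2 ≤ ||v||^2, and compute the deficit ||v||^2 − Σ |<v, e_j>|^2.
Σ |<v, e_j>|^2 = 65/6; ||v||^2 = 31; deficit = 121/6

Write each e_j = u_j / sqrt(<u_j, u_j>) where u_j is the displayed integer vector. Then <v, e_j> = <v, u_j> / sqrt(<u_j, u_j>), so |<v, e_j>|^2 = <v, u_j>^2 / <u_j, u_j>.
Coefficients: <v, e_1> = 2/sqrt(8), <v, e_2> = 10/sqrt(16), <v, e_3> = 7/sqrt(12).
Square and sum: Σ |<v, e_j>|^2 = 65/6.
Compute ||v||^2 = v·v = 31.
Deficit = 31 − 65/6 = 121/6 ≥ 0, confirming Bessel's inequality. (The deficit equals ||v − Σ <v,e_j> e_j||^2, the squared distance from v to span{e_j}.)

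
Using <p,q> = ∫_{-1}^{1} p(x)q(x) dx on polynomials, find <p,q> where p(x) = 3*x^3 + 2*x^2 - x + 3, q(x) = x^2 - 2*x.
<p,q> = 26/15

Expand the product: p(x)·q(x) = 3*x^5 - 4*x^4 - 5*x^3 + 5*x^2 - 6*x.
∫_{-1}^{1} of each monomial x^k gives [2/(k+1) if k even, 0 if k odd]. Integrating term-by-term (or equivalently evaluating the antiderivative F(x) = x^6/2 - 4*x^5/5 - 5*x^4/4 + 5*x^3/3 - 3*x^2 at the endpoints):
  F(1) − F(−1) = -173/60 − (-277/60) = 26/15.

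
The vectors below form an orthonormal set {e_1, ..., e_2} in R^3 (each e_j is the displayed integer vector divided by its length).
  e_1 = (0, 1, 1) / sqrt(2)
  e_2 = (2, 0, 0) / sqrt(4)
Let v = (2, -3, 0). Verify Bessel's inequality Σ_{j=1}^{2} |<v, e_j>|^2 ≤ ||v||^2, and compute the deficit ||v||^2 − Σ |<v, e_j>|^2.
Σ |<v, e_j>|^2 = 17/2; ||v||^2 = 13; deficit = 9/2

Write each e_j = u_j / sqrt(<u_j, u_j>) where u_j is the displayed integer vector. Then <v, e_j> = <v, u_j> / sqrt(<u_j, u_j>), so |<v, e_j>|^2 = <v, u_j>^2 / <u_j, u_j>.
Coefficients: <v, e_1> = -3/sqrt(2), <v, e_2> = 4/sqrt(4).
Square and sum: Σ |<v, e_j>|^2 = 17/2.
Compute ||v||^2 = v·v = 13.
Deficit = 13 − 17/2 = 9/2 ≥ 0, confirming Bessel's inequality. (The deficit equals ||v − Σ <v,e_j> e_j||^2, the squared distance from v to span{e_j}.)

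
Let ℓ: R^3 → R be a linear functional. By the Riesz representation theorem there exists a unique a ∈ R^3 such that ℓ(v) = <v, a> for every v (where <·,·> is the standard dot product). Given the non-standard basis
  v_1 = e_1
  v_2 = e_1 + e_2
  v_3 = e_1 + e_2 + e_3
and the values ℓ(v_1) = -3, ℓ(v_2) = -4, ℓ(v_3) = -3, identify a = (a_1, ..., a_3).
a = (-3, -1, 1)

Write a = (a_1, ..., a_3) in the standard basis. For each basis vector v_i, ℓ(v_i) = <v_i, a> is a linear equation in the a_j's. Collect the n equations into a matrix system V a = ℓ, where row i of V is v_i (expressed in the standard basis). Since V is invertible (lower-triangular with 1s on the diagonal, up to permutation), solve by back-substitution:
  V =
[[1, 0, 0],
 [1, 1, 0],
 [1, 1, 1]]
  V a = (-3, -4, -3)
Solving gives a = (-3, -1, 1).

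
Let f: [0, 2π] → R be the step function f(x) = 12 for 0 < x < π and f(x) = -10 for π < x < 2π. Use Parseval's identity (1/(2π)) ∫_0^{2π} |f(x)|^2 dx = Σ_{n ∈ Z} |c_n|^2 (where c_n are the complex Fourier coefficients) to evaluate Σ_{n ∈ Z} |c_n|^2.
Σ |c_n|^2 = 122

Parseval equates the L^2 energy of f (normalised by 1/(2π)) with the ℓ^2 sum of its Fourier coefficients: (1/(2π)) ∫_0^{2π} |f|^2 = Σ |c_n|^2.
Compute the left side: (1/(2π)) [∫_0^π 12^2 dx + ∫_π^{2π} (-10)^2 dx] = (1/(2π)) · (144π + 100π) = (144 + 100)/2 = 122.
So Σ_{n ∈ Z} |c_n|^2 = 122.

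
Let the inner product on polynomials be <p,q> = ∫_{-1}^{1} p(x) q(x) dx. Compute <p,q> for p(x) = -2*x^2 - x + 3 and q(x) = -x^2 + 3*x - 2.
<p,q> = -188/15

Expand the product: p(x)·q(x) = 2*x^4 - 5*x^3 - 2*x^2 + 11*x - 6.
∫_{-1}^{1} of each monomial x^k gives [2/(k+1) if k even, 0 if k odd]. Integrating term-by-term (or equivalently evaluating the antiderivative F(x) = 2*x^5/5 - 5*x^4/4 - 2*x^3/3 + 11*x^2/2 - 6*x at the endpoints):
  F(1) − F(−1) = -121/60 − (631/60) = -188/15.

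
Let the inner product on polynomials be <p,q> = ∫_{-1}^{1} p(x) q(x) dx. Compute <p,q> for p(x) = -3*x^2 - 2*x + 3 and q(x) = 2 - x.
<p,q> = 28/3

Expand the product: p(x)·q(x) = 3*x^3 - 4*x^2 - 7*x + 6.
∫_{-1}^{1} of each monomial x^k gives [2/(k+1) if k even, 0 if k odd]. Integrating term-by-term (or equivalently evaluating the antiderivative F(x) = 3*x^4/4 - 4*x^3/3 - 7*x^2/2 + 6*x at the endpoints):
  F(1) − F(−1) = 23/12 − (-89/12) = 28/3.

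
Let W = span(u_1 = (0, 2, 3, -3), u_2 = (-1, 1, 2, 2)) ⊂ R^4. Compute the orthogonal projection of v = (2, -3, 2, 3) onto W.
proj_W(v) = (-16/27, -1/3, -11/54, 139/54)

Set up U = [u_1 | ... | u_2] ∈ R^(4×2). The projector onto W = col(U) is P = U (U^T U)^(-1) U^T.
Compute U^T U =
  [22, 2]
  [2, 10],
and U^T v = (-9, 5).
Solve U^T U · c = U^T v for the coefficients: c = (-25/54, 16/27). The projection is proj_W(v) = U c.
Check: (v - proj_W(v)) · u_1 = 0  (should be 0).
Check: (v - proj_W(v)) · u_2 = 0  (should be 0).
Result: proj_W(v) = (-16/27, -1/3, -11/54, 139/54).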